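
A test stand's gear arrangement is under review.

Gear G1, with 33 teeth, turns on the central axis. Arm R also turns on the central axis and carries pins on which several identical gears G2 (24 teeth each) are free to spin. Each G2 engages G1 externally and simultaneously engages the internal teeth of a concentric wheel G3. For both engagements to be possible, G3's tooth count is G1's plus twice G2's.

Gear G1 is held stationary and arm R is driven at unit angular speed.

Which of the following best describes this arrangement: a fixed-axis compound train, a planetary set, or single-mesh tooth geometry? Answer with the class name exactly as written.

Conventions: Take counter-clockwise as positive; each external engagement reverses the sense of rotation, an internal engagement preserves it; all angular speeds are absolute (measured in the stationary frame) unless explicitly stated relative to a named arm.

recognized (axles ride arm R): planetary set, 33/24/81 teeth
classification: planetary set

planetary set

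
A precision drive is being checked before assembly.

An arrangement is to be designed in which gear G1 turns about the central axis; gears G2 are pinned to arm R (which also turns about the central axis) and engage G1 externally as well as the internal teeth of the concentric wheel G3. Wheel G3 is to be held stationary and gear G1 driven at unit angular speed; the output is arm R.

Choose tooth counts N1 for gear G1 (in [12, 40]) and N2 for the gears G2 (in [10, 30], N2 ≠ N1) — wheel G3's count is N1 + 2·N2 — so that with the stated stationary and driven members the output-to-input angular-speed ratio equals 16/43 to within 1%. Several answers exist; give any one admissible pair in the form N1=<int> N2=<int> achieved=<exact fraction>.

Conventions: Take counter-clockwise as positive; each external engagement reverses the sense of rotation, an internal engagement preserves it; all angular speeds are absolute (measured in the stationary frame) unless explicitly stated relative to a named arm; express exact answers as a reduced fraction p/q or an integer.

planetary set to be sized for 16/43 (Willis relation)
Willis with ω_ring = 0: ω_arm/ω_sun = N1/(N1+N3); set equal to 16/43  ⇒  N3/N1 = 1/(16/43) − 1 = 27/16
N3 = N1 + 2·N2  ⇒  N2/N1 = (N3/N1 − 1)/2 = (27/16 − 1)/2 = 11/32
smallest multiple with N1 ≥ 12 and N2 ≥ 10: k = 1  ⇒  N1 = 1·32 = 32, N2 = 1·11 = 11 (N1 ≤ 40, N2 ≤ 30, N2 ≠ N1 ✓), N3 = 32 + 2·11 = 54
check: N1/(N1+N3) with N1 = 32, N3 = 54 gives 16/43; |achieved − target| = 0 ≤ 4/1075 ✓

N1=32 N2=11 achieved=16/43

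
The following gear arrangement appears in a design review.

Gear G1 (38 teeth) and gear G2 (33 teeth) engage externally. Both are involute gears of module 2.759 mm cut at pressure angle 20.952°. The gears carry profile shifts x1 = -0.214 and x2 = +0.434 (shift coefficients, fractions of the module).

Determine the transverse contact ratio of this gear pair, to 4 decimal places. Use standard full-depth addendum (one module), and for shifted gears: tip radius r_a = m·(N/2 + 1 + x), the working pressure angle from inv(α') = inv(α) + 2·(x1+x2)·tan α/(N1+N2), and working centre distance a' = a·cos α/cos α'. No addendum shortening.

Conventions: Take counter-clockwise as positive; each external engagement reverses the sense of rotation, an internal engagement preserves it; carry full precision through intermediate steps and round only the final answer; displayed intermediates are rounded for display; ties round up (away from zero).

1.5832

class = single-mesh tooth geometry [involute pair 38T × 33T, m = 2.759]
base radii: r_b1 = 48.954940, r_b2 = 42.513501
tip radii: r_a1 = 54.589574, r_a2 = 49.479906
inv(α') = inv(20.952°) + 2·(-0.214+0.434)·tan α/(38+33) = 0.01959468  ⇒  α' = 21.83753°
a' = a·cos α / cos α' = 97.9445·cos 20.952°/cos 21.83753° = 98.539395
action lengths: √(r_a1²−r_b1²) = 24.154407, √(r_a2²−r_b2²) = 25.315279
base pitch p_b = π·m·cos α = 8.094552
CR = (24.154407 + 25.315279 − 98.539395·sin 21.83753°)/8.094552 = 1.583213
contact ratio ≈ 1.5832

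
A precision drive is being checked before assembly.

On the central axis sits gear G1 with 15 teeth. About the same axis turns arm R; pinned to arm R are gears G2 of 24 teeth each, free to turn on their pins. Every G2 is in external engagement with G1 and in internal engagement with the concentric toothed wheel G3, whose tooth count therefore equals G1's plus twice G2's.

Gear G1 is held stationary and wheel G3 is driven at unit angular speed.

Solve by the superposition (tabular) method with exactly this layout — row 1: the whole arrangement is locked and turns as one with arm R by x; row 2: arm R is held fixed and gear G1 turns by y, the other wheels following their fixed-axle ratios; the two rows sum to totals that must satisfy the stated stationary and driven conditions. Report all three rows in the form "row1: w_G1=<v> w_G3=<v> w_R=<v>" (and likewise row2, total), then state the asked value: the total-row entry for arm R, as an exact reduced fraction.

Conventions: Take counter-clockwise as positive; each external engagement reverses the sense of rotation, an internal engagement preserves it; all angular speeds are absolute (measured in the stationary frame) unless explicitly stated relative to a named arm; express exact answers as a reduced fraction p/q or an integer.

row1: w_G1=21/26 w_G3=21/26 w_R=21/26
row2: w_G1=-21/26 w_G3=5/26 w_R=0
total: w_G1=0 w_G3=1 w_R=21/26
asked value: 21/26

topology: planetary set — G1 15T / G2 24T / G3 63T, arm = carrier (Willis)
row 1: whole set turns with the arm by x
row 2: sun turns y, ring = −(15/63)·y, arm 0
boundary: total ω_sun = x + y = 0 and total ω_ring = x − (15/63)·y = 1  ⇒  y = -21/26, x = 21/26
row 2 ring = −(15/63)·(-21/26) = 5/26
totals (row 1 + row 2): sun 21/26 + (-21/26) = 0, ring 21/26 + 5/26 = 1, arm 21/26 + 0 = 21/26
asked cell (total, arm) = 21/26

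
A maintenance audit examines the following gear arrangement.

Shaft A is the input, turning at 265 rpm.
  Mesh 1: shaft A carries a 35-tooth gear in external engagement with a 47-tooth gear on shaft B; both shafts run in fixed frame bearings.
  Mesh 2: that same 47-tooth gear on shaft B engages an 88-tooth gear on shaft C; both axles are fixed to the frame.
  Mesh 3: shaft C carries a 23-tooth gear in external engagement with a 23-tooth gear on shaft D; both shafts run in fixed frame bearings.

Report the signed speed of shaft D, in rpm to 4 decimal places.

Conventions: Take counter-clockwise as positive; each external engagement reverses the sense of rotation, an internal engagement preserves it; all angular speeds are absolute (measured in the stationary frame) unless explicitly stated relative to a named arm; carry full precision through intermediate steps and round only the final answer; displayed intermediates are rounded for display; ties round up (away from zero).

3-mesh fixed-axis compound train (all bearings frame-fixed)
mesh 1 [35T→47T]: ω = 265.0000×35/47 = 197.3404 rpm, sense flips to −
mesh 2 [47T→88T]: ω = 197.3404×47/88 = 105.3977 rpm, sense flips to +
mesh 3 [23T→23T]: ω = 105.3977×23/23 = 105.3977 rpm, sense flips to −
signed output speed = -105.3977 rpm

-105.3977 rpm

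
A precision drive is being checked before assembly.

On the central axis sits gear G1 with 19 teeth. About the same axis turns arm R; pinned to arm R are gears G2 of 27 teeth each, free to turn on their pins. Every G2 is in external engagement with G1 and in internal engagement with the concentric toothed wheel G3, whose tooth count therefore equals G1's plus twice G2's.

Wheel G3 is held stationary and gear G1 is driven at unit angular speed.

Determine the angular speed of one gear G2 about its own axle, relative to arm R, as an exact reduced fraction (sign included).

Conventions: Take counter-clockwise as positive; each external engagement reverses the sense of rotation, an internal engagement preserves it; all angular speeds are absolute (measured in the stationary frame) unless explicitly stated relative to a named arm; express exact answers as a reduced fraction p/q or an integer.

-1387/2484

planetary set (19T centre, 27T on arm, 73T internal) — Willis relation
ring teeth: 19 + 2·27 = 73
19(ω_sun−ω_arm) = −73(ω_ring−ω_arm),  ω_ring = 0, ω_sun = 1
19(1−ω_arm) = −73(0−ω_arm)  ⇒  92·ω_arm = 19  ⇒  ω_arm = 19/92
sun–planet mesh: 19·(1−19/92) = −27·(ω_p−ω_arm)  ⇒  ω_p−ω_arm = -1387/2484
exact speed ratio = -1387/2484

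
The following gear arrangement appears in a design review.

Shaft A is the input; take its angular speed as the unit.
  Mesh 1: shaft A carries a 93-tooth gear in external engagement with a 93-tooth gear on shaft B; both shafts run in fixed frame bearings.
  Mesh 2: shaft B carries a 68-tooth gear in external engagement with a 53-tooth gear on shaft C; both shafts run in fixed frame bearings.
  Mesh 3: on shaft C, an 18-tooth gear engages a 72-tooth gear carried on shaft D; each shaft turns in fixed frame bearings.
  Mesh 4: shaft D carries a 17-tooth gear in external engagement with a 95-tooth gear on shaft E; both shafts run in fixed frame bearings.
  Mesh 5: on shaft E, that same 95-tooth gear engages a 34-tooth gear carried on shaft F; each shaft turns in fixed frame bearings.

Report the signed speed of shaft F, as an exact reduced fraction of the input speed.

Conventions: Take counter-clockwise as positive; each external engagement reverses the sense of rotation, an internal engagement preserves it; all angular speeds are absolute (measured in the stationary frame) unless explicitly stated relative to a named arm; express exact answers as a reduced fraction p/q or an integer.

-17/106

5-mesh fixed-axis compound train (all bearings frame-fixed)
mesh 1 [93T→93T]: |ω|/ω_in = 1×93/93 = 1, sense flips to −
mesh 2 [68T→53T]: |ω|/ω_in = 1×68/53 = 68/53, sense flips to +
mesh 3 [18T→72T]: |ω|/ω_in = (68/53)×18/72 = 17/53, sense flips to −
mesh 4 [17T→95T]: |ω|/ω_in = (17/53)×17/95 = 289/5035, sense flips to +
mesh 5 [95T→34T]: |ω|/ω_in = (289/5035)×95/34 = 17/106, sense flips to −
signed output speed (× input speed) = -17/106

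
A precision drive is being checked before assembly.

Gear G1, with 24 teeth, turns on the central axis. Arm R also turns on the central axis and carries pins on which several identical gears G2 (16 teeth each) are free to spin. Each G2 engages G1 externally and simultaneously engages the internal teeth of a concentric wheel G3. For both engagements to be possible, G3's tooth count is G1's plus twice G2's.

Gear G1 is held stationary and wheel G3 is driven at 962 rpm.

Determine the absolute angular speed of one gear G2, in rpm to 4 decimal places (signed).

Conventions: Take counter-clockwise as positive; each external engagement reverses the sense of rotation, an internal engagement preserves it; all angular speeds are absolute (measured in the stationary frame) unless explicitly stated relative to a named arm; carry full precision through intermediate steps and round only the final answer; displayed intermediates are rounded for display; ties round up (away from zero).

planetary set (24T centre, 16T on arm, 56T internal) — Willis relation
normalise by the input: solve with ω_ring = 1, then scale by 962 rpm
ring teeth: 24 + 2·16 = 56
24(ω_sun−ω_arm) = −56(ω_ring−ω_arm),  ω_sun = 0, ω_ring = 1
24(0−ω_arm) = −56(1−ω_arm)  ⇒  80·ω_arm = 56  ⇒  ω_arm = 7/10
sun–planet mesh: 24·(0−7/10) = −16·(ω_p−ω_arm)  ⇒  ω_p−ω_arm = 21/20
ω_p = 7/10 + 21/20 = 7/4
scale: ω_p = 7/4 × 962 rpm = +1683.5000 rpm

+1683.5000 rpm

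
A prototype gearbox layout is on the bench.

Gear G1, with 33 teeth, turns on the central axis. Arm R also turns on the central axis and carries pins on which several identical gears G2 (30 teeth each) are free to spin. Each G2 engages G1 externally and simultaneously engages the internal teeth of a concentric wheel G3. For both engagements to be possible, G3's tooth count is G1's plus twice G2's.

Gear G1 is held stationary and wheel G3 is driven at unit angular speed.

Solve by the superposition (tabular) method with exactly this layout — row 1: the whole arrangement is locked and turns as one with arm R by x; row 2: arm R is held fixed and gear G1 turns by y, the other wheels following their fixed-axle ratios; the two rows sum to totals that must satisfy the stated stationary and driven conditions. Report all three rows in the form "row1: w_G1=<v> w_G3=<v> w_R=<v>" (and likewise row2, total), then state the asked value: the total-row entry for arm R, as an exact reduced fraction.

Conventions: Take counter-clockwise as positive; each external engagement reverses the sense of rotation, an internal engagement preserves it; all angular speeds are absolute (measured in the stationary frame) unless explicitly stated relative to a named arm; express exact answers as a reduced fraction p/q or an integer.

row1: w_G1=31/42 w_G3=31/42 w_R=31/42
row2: w_G1=-31/42 w_G3=11/42 w_R=0
total: w_G1=0 w_G3=1 w_R=31/42
asked value: 31/42

recognized (axles ride arm R): planetary set, 33/30/93 teeth
row 1 — lock + rotate with arm: ω_sun = ω_ring = ω_arm = x
row 2 (arm held, sun turns y): ω_ring = −(33/93)·y, ω_arm = 0
boundary: total ω_sun = x + y = 0 and total ω_ring = x − (33/93)·y = 1  ⇒  y = -31/42, x = 31/42
row 2 ring = −(33/93)·(-31/42) = 11/42
totals (row 1 + row 2): sun 31/42 + (-31/42) = 0, ring 31/42 + 11/42 = 1, arm 31/42 + 0 = 31/42
asked cell (total, arm) = 31/42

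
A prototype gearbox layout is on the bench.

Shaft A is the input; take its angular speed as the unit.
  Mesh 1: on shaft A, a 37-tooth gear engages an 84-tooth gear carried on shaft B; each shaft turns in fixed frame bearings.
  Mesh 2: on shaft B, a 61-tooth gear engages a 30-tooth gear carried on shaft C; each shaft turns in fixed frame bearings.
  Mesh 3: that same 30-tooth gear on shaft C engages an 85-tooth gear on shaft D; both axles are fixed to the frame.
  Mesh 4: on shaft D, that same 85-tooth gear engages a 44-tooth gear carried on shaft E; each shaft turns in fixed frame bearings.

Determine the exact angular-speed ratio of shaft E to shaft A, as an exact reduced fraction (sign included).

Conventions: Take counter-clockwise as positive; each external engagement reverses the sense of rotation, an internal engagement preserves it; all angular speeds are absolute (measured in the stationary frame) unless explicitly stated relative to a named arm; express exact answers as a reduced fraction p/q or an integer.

2257/3696

class = fixed-axis compound train [4 meshes; 4 ratios multiply, 4 sense flips]
mesh 1 [37T→84T]: running ratio 37/84, sense −
mesh 2 [61T→30T]: running ratio 2257/2520, sense +
mesh 3 [30T→85T]: running ratio 2257/7140, sense −
mesh 4 [85T→44T]: running ratio 2257/3696, sense +
ω_out/ω_in = 2257/3696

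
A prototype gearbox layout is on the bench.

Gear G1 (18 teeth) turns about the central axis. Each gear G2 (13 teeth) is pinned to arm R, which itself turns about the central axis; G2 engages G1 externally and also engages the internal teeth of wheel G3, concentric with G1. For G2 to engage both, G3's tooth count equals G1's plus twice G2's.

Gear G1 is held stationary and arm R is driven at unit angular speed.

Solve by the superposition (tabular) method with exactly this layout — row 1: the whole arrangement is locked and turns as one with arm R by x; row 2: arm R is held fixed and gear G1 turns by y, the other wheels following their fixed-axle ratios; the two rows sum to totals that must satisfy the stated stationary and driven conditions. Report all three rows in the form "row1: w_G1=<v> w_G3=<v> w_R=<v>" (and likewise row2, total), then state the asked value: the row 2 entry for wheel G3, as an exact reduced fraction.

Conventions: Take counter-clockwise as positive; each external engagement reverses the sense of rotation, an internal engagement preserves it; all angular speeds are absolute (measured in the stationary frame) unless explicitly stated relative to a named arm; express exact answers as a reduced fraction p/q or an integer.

class = planetary set [G3 = 18+2·13 = 44; Willis about the carrier]
row 1 — lock + rotate with arm: ω_sun = ω_ring = ω_arm = x
row 2 (arm held, sun turns y): ω_ring = −(18/44)·y, ω_arm = 0
boundary: total ω_sun = x + y = 0 and total ω_arm = x = 1  ⇒  y = -1, x = 1
row 2 ring = −(18/44)·(-1) = 9/22
totals (row 1 + row 2): sun 1 + (-1) = 0, ring 1 + 9/22 = 31/22, arm 1 + 0 = 1
asked cell (row2, ring) = 9/22

row1: w_G1=1 w_G3=1 w_R=1
row2: w_G1=-1 w_G3=9/22 w_R=0
total: w_G1=0 w_G3=31/22 w_R=1
asked value: 9/22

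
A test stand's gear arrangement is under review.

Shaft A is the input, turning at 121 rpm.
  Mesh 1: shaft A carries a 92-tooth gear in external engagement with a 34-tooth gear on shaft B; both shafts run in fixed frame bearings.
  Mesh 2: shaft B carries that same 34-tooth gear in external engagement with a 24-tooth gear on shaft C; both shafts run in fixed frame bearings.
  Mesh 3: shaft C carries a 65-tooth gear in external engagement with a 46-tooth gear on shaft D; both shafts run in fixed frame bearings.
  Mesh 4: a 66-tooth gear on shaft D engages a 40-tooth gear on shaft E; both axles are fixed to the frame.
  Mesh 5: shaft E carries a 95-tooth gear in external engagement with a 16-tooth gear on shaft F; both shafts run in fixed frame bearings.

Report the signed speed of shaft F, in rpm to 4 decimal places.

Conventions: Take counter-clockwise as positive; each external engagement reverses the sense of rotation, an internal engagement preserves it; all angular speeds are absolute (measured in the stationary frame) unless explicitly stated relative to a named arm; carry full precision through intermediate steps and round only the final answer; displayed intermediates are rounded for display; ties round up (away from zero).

recognized (6 fixed axles, 5 meshes): fixed-axis compound train
mesh 1 [92T→34T]: ω = 121.0000×92/34 = 327.4118 rpm, sense flips to −
mesh 2 [34T→24T]: ω = 327.4118×34/24 = 463.8333 rpm, sense flips to +
mesh 3 [65T→46T]: ω = 463.8333×65/46 = 655.4167 rpm, sense flips to −
mesh 4 [66T→40T]: ω = 655.4167×66/40 = 1081.4375 rpm, sense flips to +
mesh 5 [95T→16T]: ω = 1081.4375×95/16 = 6421.0352 rpm, sense flips to −
signed output speed = -6421.0352 rpm

-6421.0352 rpm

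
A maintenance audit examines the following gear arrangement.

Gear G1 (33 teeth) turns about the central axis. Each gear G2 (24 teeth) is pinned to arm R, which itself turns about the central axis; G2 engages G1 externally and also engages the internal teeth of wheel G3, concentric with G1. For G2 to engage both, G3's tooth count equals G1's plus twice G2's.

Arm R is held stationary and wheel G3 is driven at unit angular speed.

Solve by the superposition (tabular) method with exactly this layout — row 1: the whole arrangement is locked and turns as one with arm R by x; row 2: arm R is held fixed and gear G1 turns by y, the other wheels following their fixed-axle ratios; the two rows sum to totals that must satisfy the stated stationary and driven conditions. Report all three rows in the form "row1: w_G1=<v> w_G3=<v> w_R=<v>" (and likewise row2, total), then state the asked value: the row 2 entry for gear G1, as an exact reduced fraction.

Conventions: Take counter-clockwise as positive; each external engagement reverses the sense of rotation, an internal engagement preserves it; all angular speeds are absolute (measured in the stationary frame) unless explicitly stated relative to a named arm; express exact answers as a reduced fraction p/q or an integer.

row1: w_G1=0 w_G3=0 w_R=0
row2: w_G1=-27/11 w_G3=1 w_R=0
total: w_G1=-27/11 w_G3=1 w_R=0
asked value: -27/11

class = planetary set [G3 = 33+2·24 = 81; Willis about the carrier]
row 1 (train locked, turned with arm): all members turn x
superposition row 2 [arm held]: sun y, ring −(33/81)·y, arm 0
boundary: total ω_arm = x = 0 and total ω_ring = x − (33/81)·y = 1  ⇒  y = -27/11, x = 0
row 2 ring = −(33/81)·(-27/11) = 1
totals (row 1 + row 2): sun 0 + (-27/11) = -27/11, ring 0 + 1 = 1, arm 0 + 0 = 0
asked cell (row2, sun) = -27/11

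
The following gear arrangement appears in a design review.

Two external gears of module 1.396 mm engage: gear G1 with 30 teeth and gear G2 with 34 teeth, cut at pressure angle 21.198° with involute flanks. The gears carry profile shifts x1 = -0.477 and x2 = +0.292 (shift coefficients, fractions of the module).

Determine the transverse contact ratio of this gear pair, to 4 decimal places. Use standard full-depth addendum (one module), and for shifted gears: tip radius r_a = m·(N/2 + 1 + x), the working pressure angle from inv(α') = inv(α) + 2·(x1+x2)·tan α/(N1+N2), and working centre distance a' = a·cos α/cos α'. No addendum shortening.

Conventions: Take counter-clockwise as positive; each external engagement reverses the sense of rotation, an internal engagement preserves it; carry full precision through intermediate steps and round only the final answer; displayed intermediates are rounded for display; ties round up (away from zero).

topology: single-mesh involute geometry — m = 1.396, 30T/34T pair
base radii: r_b1 = 19.523125, r_b2 = 22.126208
tip radii: r_a1 = 21.670108, r_a2 = 25.535632
inv(α') = inv(21.198°) + 2·(-0.477+0.292)·tan α/(30+34) = 0.01561722  ⇒  α' = 20.30328°
a' = a·cos α / cos α' = 44.6720·cos 21.198°/cos 20.30328° = 44.408471
action lengths: √(r_a1²−r_b1²) = 9.404317, √(r_a2²−r_b2²) = 12.747526
base pitch p_b = π·m·cos α = 4.088914
CR = (9.404317 + 12.747526 − 44.408471·sin 20.30328°)/4.088914 = 1.648991
contact ratio ≈ 1.6490

1.6490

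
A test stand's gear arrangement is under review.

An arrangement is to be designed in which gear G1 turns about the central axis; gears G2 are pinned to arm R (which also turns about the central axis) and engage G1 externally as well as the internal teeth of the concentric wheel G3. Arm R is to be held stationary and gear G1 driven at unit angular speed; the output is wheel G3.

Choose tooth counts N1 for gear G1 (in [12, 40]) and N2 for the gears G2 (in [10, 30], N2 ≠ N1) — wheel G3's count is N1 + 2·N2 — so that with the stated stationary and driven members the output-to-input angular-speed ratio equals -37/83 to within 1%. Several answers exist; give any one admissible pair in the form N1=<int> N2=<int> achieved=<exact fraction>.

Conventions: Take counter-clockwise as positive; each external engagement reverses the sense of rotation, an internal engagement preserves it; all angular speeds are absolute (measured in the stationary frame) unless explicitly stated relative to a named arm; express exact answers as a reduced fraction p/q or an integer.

class = planetary set [ratio -37/83 wanted; Willis about the carrier]
Willis with ω_arm = 0: ω_ring/ω_sun = −N1/N3; set equal to -37/83  ⇒  N3/N1 = −1/(-37/83) = 83/37
N3 = N1 + 2·N2  ⇒  N2/N1 = (N3/N1 − 1)/2 = (83/37 − 1)/2 = 23/37
smallest multiple with N1 ≥ 12 and N2 ≥ 10: k = 1  ⇒  N1 = 1·37 = 37, N2 = 1·23 = 23 (N1 ≤ 40, N2 ≤ 30, N2 ≠ N1 ✓), N3 = 37 + 2·23 = 83
check: −N1/N3 with N1 = 37, N3 = 83 gives -37/83; |achieved − target| = 0 ≤ 37/8300 ✓

N1=37 N2=23 achieved=-37/83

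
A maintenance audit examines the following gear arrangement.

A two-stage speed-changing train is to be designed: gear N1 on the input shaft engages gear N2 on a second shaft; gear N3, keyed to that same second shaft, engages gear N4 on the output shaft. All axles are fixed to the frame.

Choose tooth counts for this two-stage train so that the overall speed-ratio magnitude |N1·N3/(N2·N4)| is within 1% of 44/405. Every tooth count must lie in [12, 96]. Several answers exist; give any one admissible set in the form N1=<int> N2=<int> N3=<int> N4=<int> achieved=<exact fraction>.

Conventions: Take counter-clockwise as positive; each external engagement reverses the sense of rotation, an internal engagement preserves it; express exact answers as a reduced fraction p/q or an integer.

N1=12 N2=27 N3=22 N4=90 achieved=44/405

2-stage fixed-axis compound train for ratio 44/405
target = 44/405 in lowest terms: an exact hit needs N1·N3 = k·44 and N2·N4 = k·405 for one integer k, every count in [12, 96]; additionally prefer no 1:1 stage (N1 ≠ N2, N3 ≠ N4)
k = 1…5: no 1:1-free in-range split of k·44 and k·405 into factor pairs; take k = 6
k = 6: N1·N3 = 264 = 12·22, N2·N4 = 2430 = 27·90
achieved = 12·22/(27·90) = 44/405; |achieved − target| = 0 ≤ 11/10125 ✓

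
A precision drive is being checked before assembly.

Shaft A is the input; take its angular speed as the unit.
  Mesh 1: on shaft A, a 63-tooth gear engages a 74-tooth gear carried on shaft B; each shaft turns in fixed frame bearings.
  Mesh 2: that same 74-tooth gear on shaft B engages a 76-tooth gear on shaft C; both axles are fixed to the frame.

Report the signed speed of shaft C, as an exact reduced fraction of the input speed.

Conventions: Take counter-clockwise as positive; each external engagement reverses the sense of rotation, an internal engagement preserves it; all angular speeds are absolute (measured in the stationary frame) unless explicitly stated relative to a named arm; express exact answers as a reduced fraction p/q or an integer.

2-mesh fixed-axis compound train (all bearings frame-fixed)
mesh 1 [63T→74T]: |ω|/ω_in = 1×63/74 = 63/74, sense flips to −
mesh 2 [74T→76T]: |ω|/ω_in = (63/74)×74/76 = 63/76, sense flips to +
signed output speed (× input speed) = 63/76

63/76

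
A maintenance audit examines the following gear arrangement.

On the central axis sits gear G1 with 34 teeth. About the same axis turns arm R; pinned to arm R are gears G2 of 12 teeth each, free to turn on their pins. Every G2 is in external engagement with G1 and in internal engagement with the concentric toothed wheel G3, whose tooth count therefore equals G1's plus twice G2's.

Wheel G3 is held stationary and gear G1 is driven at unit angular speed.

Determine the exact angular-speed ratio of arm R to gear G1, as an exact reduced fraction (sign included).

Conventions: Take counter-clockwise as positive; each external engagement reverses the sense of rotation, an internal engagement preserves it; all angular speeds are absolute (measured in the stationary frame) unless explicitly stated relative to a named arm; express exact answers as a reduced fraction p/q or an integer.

17/46

planetary set (34T centre, 12T on arm, 58T internal) — Willis relation
ring teeth: 34 + 2·12 = 58
34(ω_sun−ω_arm) = −58(ω_ring−ω_arm),  ω_ring = 0, ω_sun = 1
34(1−ω_arm) = −58(0−ω_arm)  ⇒  92·ω_arm = 34  ⇒  ω_arm = 17/46
ω_out/ω_in = 17/46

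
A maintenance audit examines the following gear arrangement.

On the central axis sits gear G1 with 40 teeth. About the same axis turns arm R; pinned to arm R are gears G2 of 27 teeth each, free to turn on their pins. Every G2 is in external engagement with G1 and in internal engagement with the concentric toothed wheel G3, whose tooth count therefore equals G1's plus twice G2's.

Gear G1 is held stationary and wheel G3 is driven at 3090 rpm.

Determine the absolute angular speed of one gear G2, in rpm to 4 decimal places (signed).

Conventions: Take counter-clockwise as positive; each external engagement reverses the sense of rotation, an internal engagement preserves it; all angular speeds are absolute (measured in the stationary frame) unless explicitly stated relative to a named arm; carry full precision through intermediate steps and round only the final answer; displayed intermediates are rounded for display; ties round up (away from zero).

topology: planetary set — G1 40T / G2 27T / G3 94T, arm = carrier (Willis)
normalise by the input: solve with ω_ring = 1, then scale by 3090 rpm
ring teeth: 40 + 2·27 = 94
40(ω_sun−ω_arm) = −94(ω_ring−ω_arm),  ω_sun = 0, ω_ring = 1
40(0−ω_arm) = −94(1−ω_arm)  ⇒  134·ω_arm = 94  ⇒  ω_arm = 47/67
sun–planet mesh: 40·(0−47/67) = −27·(ω_p−ω_arm)  ⇒  ω_p−ω_arm = 1880/1809
ω_p = 47/67 + 1880/1809 = 47/27
scale: ω_p = 47/27 × 3090 rpm = +5378.8889 rpm

+5378.8889 rpm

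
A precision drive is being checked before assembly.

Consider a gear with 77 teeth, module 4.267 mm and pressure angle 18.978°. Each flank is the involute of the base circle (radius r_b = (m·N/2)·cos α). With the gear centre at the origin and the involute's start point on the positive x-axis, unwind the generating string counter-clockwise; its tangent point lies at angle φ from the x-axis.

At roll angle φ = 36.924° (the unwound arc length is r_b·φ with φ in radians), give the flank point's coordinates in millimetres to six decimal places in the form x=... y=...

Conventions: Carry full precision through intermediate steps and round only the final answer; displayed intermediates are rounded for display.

topology: single-mesh involute geometry — m = 4.267, N = 77
pitch radius r_p = m·N/2 = 4.267·77/2 = 164.279500
base radius r_b = r_p·cos α = 164.279500·cos 18.978° = 155.349844
roll angle φ = 36.924° = 0.64444537 rad
x = r_b·(cos φ + φ·sin φ) = 184.336099
y = r_b·(sin φ − φ·cos φ) = 13.292384

x=184.336099 y=13.292384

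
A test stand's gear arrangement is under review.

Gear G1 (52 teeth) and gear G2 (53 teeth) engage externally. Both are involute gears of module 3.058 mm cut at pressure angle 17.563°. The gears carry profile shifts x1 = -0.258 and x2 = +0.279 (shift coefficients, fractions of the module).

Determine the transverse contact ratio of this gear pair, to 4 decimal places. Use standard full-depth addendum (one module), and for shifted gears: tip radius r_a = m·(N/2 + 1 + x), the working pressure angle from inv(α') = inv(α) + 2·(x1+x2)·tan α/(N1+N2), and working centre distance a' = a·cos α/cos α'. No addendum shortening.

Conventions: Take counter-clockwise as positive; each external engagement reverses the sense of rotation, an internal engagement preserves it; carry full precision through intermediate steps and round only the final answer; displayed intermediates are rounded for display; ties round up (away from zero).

1.8935

recognized (one external pair, fixed centres): single-mesh tooth geometry, m = 3.058, N1 = 52, N2 = 53
base radii: r_b1 = 75.801793, r_b2 = 77.259519
tip radii: r_a1 = 81.777036, r_a2 = 84.948182
inv(α') = inv(17.563°) + 2·(-0.258+0.279)·tan α/(52+53) = 0.01010250  ⇒  α' = 17.63509°
a' = a·cos α / cos α' = 160.5450·cos 17.563°/cos 17.63509° = 160.609091
action lengths: √(r_a1²−r_b1²) = 30.685043, √(r_a2²−r_b2²) = 35.315156
base pitch p_b = π·m·cos α = 9.159168
CR = (30.685043 + 35.315156 − 160.609091·sin 17.63509°)/9.159168 = 1.893522
contact ratio ≈ 1.8935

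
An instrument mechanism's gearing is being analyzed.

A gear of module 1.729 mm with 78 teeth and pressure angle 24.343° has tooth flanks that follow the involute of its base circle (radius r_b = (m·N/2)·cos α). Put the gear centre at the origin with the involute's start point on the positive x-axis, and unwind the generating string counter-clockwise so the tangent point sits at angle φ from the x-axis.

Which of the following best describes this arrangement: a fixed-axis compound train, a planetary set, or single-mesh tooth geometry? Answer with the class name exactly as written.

single-mesh tooth geometry

recognized (one wheel, involute flank): single-mesh tooth geometry, m = 1.729, N = 78
classification: single-mesh tooth geometry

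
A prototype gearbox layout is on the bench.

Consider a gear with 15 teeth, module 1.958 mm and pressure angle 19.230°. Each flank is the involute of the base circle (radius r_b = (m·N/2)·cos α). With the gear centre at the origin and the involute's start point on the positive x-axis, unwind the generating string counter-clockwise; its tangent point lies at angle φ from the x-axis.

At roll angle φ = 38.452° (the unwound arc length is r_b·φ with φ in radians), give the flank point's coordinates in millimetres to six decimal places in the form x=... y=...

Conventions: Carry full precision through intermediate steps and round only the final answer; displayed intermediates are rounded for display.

recognized (one wheel, involute flank): single-mesh tooth geometry, m = 1.958, N = 15
pitch radius r_p = m·N/2 = 1.958·15/2 = 14.685000
base radius r_b = r_p·cos α = 14.685000·cos 19.230° = 13.865636
roll angle φ = 38.452° = 0.67111400 rad
x = r_b·(cos φ + φ·sin φ) = 16.645246
y = r_b·(sin φ − φ·cos φ) = 1.335118

x=16.645246 y=1.335118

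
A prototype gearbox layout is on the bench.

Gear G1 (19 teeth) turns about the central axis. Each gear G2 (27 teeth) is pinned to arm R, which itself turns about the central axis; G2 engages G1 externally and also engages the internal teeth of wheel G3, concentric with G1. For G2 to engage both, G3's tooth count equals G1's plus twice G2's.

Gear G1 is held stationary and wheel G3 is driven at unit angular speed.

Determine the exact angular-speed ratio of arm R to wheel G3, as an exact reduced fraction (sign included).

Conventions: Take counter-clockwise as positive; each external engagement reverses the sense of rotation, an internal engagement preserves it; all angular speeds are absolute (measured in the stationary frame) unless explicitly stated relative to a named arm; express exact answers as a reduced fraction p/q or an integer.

planetary set (19T centre, 27T on arm, 73T internal) — Willis relation
ring teeth: 19 + 2·27 = 73
19(ω_sun−ω_arm) = −73(ω_ring−ω_arm),  ω_sun = 0, ω_ring = 1
19(0−ω_arm) = −73(1−ω_arm)  ⇒  92·ω_arm = 73  ⇒  ω_arm = 73/92
ω_out/ω_in = 73/92

73/92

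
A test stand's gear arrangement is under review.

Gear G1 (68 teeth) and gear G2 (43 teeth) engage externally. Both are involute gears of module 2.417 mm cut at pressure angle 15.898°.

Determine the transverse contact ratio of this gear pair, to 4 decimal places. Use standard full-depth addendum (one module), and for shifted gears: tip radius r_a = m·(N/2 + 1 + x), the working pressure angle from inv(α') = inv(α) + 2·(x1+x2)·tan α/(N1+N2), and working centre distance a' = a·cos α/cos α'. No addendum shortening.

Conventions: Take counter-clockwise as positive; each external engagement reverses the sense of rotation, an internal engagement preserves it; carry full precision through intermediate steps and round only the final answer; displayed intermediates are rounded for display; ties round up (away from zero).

topology: single-mesh involute geometry — m = 2.417, 68T/43T pair
base radii: r_b1 = 79.034763, r_b2 = 49.977865
tip radii: r_a1 = 84.595000, r_a2 = 54.382500
no profile shift: α' = α, a' = a
action lengths: √(r_a1²−r_b1²) = 30.163227, √(r_a2²−r_b2²) = 21.439900
base pitch p_b = π·m·cos α = 7.302795
CR = (30.163227 + 21.439900 − 134.143500·sin 15.89800°)/7.302795 = 2.034534
contact ratio ≈ 2.0345

2.0345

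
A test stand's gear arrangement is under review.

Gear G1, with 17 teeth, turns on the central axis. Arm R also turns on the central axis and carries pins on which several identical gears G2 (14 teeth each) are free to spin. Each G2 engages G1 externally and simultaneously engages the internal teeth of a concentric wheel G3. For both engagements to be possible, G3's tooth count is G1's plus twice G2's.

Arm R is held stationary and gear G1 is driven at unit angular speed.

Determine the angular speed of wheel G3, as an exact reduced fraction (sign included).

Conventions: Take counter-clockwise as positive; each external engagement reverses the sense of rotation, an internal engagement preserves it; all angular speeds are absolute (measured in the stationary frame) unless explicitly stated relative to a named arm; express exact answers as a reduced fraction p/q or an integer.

planetary set (17T centre, 14T on arm, 45T internal) — Willis relation
ring teeth: 17 + 2·14 = 45
17(ω_sun−ω_arm) = −45(ω_ring−ω_arm),  ω_arm = 0, ω_sun = 1
ω_ring = 0 − (17/45)(1−0) = -17/45
exact speed ratio = -17/45

-17/45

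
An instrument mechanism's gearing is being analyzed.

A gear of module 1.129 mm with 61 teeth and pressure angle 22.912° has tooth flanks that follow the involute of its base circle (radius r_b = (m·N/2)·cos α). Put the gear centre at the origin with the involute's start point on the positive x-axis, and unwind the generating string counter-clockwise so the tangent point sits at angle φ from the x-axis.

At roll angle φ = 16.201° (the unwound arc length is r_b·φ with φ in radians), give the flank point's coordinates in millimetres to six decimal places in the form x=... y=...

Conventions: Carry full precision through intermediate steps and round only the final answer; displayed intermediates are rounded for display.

x=32.960495 y=0.237117

topology: single-mesh involute geometry — m = 1.129, N = 61
pitch radius r_p = m·N/2 = 1.129·61/2 = 34.434500
base radius r_b = r_p·cos α = 34.434500·cos 22.912° = 31.717752
roll angle φ = 16.201° = 0.28276079 rad
x = r_b·(cos φ + φ·sin φ) = 32.960495
y = r_b·(sin φ − φ·cos φ) = 0.237117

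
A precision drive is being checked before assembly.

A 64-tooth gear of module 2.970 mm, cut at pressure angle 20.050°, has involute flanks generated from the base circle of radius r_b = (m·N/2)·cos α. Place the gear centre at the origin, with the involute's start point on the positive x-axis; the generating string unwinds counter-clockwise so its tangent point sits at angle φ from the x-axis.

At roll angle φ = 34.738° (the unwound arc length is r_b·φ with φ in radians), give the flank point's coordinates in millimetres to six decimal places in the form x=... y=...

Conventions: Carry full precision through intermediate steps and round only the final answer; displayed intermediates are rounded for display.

single-mesh involute tooth geometry (64T wheel at module 2.970)
pitch radius r_p = m·N/2 = 2.970·64/2 = 95.040000
base radius r_b = r_p·cos α = 95.040000·cos 20.050° = 89.279986
roll angle φ = 34.738° = 0.60629248 rad
x = r_b·(cos φ + φ·sin φ) = 104.211770
y = r_b·(sin φ − φ·cos φ) = 6.391906

x=104.211770 y=6.391906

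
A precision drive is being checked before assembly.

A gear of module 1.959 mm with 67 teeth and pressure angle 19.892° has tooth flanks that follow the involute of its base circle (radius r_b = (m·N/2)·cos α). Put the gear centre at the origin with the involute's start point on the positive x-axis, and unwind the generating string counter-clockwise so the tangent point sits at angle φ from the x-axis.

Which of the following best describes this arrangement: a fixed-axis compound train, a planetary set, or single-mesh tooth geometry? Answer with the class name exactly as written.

single-mesh tooth geometry

topology: single-mesh involute geometry — m = 1.959, N = 67
classification: single-mesh tooth geometry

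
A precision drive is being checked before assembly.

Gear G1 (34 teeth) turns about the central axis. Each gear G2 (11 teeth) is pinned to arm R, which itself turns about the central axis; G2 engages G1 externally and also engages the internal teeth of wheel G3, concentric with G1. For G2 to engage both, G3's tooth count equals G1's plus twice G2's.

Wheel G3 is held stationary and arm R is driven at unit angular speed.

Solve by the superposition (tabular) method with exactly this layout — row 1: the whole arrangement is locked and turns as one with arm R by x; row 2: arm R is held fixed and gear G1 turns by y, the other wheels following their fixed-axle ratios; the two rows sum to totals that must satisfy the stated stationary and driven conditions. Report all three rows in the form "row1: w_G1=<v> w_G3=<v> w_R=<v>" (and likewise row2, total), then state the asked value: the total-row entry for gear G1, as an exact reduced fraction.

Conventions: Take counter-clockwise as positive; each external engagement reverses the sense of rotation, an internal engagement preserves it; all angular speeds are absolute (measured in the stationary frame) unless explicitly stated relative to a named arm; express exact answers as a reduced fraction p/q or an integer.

class = planetary set [G3 = 34+2·11 = 56; Willis about the carrier]
row 1 — lock + rotate with arm: ω_sun = ω_ring = ω_arm = x
row 2 — arm fixed, fixed-axis ratios: sun y, ring −(34/56)·y, arm 0
boundary: total ω_ring = x − (34/56)·y = 0 and total ω_arm = x = 1  ⇒  y = 28/17, x = 1
row 2 ring = −(34/56)·28/17 = -1
totals (row 1 + row 2): sun 1 + 28/17 = 45/17, ring 1 + (-1) = 0, arm 1 + 0 = 1
asked cell (total, sun) = 45/17

row1: w_G1=1 w_G3=1 w_R=1
row2: w_G1=28/17 w_G3=-1 w_R=0
total: w_G1=45/17 w_G3=0 w_R=1
asked value: 45/17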